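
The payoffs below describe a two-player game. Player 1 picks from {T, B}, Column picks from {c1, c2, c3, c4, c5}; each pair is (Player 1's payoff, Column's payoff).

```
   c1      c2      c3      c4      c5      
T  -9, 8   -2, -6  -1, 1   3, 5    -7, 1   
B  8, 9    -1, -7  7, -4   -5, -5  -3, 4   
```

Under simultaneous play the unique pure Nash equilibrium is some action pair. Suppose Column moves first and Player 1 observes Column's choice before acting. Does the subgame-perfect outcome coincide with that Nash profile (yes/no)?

yes

Player 1 best-responds to each possible Column move:
- c1: BR = B, leader payoff 9.
- c2: BR = B, leader payoff -7.
- c3: BR = B, leader payoff -4.
- c4: BR = T, leader payoff 5.
- c5: BR = B, leader payoff 4.
Maximizing over 9, -7, -4, 5, 4, Column chooses c1. Subgame-perfect outcome: (B, c1) with payoffs (8, 9).
Under simultaneous play:
Player 1's best replies: c1→B; c2→B; c3→B; c4→T; c5→B.
Column's best replies: T→c1; B→c1.
Only (B, c1) has each player best-responding; Nash payoffs (8, 9).
Sequential outcome (B, c1) coincides with the Nash profile (B, c1).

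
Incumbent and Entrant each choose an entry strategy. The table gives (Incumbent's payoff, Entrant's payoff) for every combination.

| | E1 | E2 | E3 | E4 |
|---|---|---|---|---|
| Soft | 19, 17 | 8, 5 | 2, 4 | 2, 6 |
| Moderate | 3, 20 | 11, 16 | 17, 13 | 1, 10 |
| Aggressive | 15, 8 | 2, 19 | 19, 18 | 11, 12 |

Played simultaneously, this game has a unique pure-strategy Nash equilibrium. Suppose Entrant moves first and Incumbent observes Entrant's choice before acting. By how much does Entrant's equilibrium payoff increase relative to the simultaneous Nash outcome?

1

Incumbent best-responds to each possible Entrant move:
- E1: Incumbent compares 19, 3, 15 and picks Soft; Entrant would get 17.
- E2: Incumbent compares 8, 11, 2 and picks Moderate; Entrant would get 16.
- E3: Incumbent compares 2, 17, 19 and picks Aggressive; Entrant would get 18.
- E4: Incumbent compares 2, 1, 11 and picks Aggressive; Entrant would get 12.
Maximizing over 17, 16, 18, 12, Entrant chooses E3. Subgame-perfect outcome: (Aggressive, E3) with payoffs (19, 18).
Now find the simultaneous Nash equilibrium.
Incumbent's best replies: E1→Soft; E2→Moderate; E3→Aggressive; E4→Aggressive.
Entrant's best replies: Soft→E1; Moderate→E1; Aggressive→E2.
The unique mutual best reply is (Soft, E1), giving (19, 17).
Entrant's commitment gain: 18 − 17 = 1.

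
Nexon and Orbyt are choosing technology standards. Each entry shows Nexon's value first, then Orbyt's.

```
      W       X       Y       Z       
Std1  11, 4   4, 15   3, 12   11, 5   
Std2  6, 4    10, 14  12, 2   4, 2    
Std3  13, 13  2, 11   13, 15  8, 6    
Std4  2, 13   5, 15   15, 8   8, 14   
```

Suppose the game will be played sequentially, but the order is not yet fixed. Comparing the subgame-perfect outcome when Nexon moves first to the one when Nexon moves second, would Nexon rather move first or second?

If Nexon leads: Orbyt's best replies are Std1→X, Std2→X, Std3→Y, Std4→X; Nexon's induced payoffs 4, 10, 13, 5; outcome (Std3, Y), payoffs (13, 15).
If Orbyt leads: Nexon's best replies are W→Std3, X→Std2, Y→Std4, Z→Std1; Orbyt's induced payoffs 13, 14, 8, 5; outcome (Std2, X), payoffs (10, 14).
Nexon gets 13 moving first and 10 moving second, so Nexon prefers to move first.

first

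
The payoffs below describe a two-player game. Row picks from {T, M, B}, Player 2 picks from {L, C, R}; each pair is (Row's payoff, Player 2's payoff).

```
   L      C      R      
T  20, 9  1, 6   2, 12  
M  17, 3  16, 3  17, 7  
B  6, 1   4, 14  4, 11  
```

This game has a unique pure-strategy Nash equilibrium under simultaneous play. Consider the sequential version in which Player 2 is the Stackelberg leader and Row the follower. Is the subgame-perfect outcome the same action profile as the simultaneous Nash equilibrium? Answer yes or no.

Work backward from Row's decision.
- L: BR = T, leader payoff 9.
- C: BR = M, leader payoff 3.
- R: BR = M, leader payoff 7.
Player 2's induced payoffs are 9, 3, 7, so Player 2 commits to L. Subgame-perfect outcome: (T, L) with payoffs (20, 9).
Under simultaneous play:
Row's best replies: L→T; C→M; R→M.
Player 2's best replies: T→R; M→R; B→C.
Only (M, R) has each player best-responding; Nash payoffs (17, 7).
Sequential outcome (T, L) differs from the Nash profile (M, R).

no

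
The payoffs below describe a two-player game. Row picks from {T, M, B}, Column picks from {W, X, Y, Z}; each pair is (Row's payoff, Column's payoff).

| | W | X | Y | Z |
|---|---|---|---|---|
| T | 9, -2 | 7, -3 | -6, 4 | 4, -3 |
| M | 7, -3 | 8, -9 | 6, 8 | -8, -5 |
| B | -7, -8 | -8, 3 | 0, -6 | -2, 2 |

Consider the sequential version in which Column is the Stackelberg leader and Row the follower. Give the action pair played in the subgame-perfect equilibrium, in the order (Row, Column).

(M, Y)

Backward induction with Column moving first.
- W → Row plays T (best of 9, 7, -7); Column gets -2.
- X → Row plays M (best of 7, 8, -8); Column gets -9.
- Y → Row plays M (best of -6, 6, 0); Column gets 8.
- Z → Row plays T (best of 4, -8, -2); Column gets -3.
Among -2, -9, 8, -3, the best is 8 at Y. Subgame-perfect outcome: (M, Y) with payoffs (6, 8).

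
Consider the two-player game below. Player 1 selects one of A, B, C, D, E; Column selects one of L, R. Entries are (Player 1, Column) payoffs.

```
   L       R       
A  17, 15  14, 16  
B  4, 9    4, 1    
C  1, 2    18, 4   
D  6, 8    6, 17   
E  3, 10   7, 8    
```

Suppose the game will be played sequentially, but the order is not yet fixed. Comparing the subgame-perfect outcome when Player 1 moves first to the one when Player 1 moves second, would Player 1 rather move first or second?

If Player 1 leads: Column's best replies are A→R, B→L, C→R, D→R, E→L; Player 1's induced payoffs 14, 4, 18, 6, 3; outcome (C, R), payoffs (18, 4).
If Column leads: Player 1's best replies are L→A, R→C; Column's induced payoffs 15, 4; outcome (A, L), payoffs (17, 15).
Player 1 gets 18 moving first and 17 moving second, so Player 1 prefers to move first.

first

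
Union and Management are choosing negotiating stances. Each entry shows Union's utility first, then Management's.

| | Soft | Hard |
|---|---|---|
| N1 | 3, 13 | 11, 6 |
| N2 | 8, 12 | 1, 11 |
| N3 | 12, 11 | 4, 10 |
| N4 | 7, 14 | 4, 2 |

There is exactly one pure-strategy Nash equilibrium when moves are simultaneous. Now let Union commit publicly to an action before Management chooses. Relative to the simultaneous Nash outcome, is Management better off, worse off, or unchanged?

unchanged

Backward induction with Union moving first.
- N1 → Management plays Soft (best of 13, 6); Union gets 3.
- N2 → Management plays Soft (best of 12, 11); Union gets 8.
- N3 → Management plays Soft (best of 11, 10); Union gets 12.
- N4 → Management plays Soft (best of 14, 2); Union gets 7.
Among 3, 8, 12, 7, the best is 12 at N3. Subgame-perfect outcome: (N3, Soft) with payoffs (12, 11).
For the simultaneous game, intersect best replies.
Union's best replies: Soft→N3; Hard→N1.
Management's best replies: N1→Soft; N2→Soft; N3→Soft; N4→Soft.
The unique mutual best reply is (N3, Soft), giving (12, 11).
Management earns 11 sequentially versus 11 at the Nash outcome: unchanged.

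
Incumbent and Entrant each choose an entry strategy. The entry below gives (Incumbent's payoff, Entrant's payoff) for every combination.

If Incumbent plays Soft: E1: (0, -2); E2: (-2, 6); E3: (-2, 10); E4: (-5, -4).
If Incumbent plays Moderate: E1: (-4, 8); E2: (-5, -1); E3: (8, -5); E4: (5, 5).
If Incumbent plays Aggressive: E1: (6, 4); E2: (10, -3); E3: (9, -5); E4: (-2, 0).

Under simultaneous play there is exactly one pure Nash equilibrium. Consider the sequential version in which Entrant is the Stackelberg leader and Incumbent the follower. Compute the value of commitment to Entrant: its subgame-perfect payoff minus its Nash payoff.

1

Backward induction with Entrant moving first.
- E1: BR = Aggressive, leader payoff 4.
- E2: BR = Aggressive, leader payoff -3.
- E3: BR = Aggressive, leader payoff -5.
- E4: BR = Moderate, leader payoff 5.
Maximizing over 4, -3, -5, 5, Entrant chooses E4. Subgame-perfect outcome: (Moderate, E4) with payoffs (5, 5).
Now find the simultaneous Nash equilibrium.
Incumbent's best replies: E1→Aggressive; E2→Aggressive; E3→Aggressive; E4→Moderate.
Entrant's best replies: Soft→E3; Moderate→E1; Aggressive→E1.
Only (Aggressive, E1) has each player best-responding; Nash payoffs (6, 4).
Entrant's commitment gain: 5 − 4 = 1.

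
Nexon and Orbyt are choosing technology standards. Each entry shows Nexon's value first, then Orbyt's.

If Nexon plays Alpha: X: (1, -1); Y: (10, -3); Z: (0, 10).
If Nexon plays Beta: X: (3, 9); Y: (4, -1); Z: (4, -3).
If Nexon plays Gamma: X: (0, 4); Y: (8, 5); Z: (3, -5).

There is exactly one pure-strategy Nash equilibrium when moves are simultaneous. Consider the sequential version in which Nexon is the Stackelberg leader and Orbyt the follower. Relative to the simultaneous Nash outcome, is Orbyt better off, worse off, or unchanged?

Orbyt best-responds to each possible Nexon move:
- Alpha → Orbyt plays Z (best of -1, -3, 10); Nexon gets 0.
- Beta → Orbyt plays X (best of 9, -1, -3); Nexon gets 3.
- Gamma → Orbyt plays Y (best of 4, 5, -5); Nexon gets 8.
Maximizing over 0, 3, 8, Nexon chooses Gamma. Subgame-perfect outcome: (Gamma, Y) with payoffs (8, 5).
Now find the simultaneous Nash equilibrium.
Nexon's best replies: X→Beta; Y→Alpha; Z→Beta.
Orbyt's best replies: Alpha→Z; Beta→X; Gamma→Y.
The unique mutual best reply is (Beta, X), giving (3, 9).
Orbyt earns 5 sequentially versus 9 at the Nash outcome: worse off.

worse off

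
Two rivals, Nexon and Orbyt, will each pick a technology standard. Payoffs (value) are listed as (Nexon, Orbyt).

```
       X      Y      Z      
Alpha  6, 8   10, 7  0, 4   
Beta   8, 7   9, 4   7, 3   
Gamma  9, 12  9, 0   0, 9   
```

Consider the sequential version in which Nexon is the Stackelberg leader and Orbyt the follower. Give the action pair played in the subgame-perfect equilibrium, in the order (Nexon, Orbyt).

Backward induction with Nexon moving first.
- Alpha: BR = X, leader payoff 6.
- Beta: BR = X, leader payoff 8.
- Gamma: BR = X, leader payoff 9.
Among 6, 8, 9, the best is 9 at Gamma. Subgame-perfect outcome: (Gamma, X) with payoffs (9, 12).

(Gamma, X)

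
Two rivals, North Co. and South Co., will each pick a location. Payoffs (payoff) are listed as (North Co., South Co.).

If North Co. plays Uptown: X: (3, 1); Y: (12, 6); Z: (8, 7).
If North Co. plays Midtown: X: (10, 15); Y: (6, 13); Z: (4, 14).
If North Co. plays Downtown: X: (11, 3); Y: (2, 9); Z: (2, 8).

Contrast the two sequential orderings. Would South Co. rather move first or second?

If North Co. leads: South Co.'s best replies are Uptown→Z, Midtown→X, Downtown→Y; North Co.'s induced payoffs 8, 10, 2; outcome (Midtown, X), payoffs (10, 15).
If South Co. leads: North Co.'s best replies are X→Downtown, Y→Uptown, Z→Uptown; South Co.'s induced payoffs 3, 6, 7; outcome (Uptown, Z), payoffs (8, 7).
South Co. gets 7 moving first and 15 moving second, so South Co. prefers to move second.

second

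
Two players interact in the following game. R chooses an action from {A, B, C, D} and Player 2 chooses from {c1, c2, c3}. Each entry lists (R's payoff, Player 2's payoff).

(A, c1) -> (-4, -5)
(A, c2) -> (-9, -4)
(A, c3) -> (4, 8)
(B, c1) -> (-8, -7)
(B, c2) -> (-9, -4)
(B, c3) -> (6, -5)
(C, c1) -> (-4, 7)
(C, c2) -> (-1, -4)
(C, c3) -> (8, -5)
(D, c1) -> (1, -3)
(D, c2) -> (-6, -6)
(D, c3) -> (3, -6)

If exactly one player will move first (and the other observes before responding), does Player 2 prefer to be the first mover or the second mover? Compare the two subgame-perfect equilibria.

If R leads: Player 2's best replies are A→c3, B→c2, C→c1, D→c1; R's induced payoffs 4, -9, -4, 1; outcome (A, c3), payoffs (4, 8).
If Player 2 leads: R's best replies are c1→D, c2→C, c3→C; Player 2's induced payoffs -3, -4, -5; outcome (D, c1), payoffs (1, -3).
Player 2 gets -3 moving first and 8 moving second, so Player 2 prefers to move second.

second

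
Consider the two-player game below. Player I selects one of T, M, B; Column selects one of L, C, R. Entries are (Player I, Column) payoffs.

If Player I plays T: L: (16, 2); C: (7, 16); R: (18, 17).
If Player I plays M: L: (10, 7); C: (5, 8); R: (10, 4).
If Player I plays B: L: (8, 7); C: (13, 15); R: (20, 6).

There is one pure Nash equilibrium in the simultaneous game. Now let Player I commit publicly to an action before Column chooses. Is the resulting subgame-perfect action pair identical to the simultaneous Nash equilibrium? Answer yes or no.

no

Backward induction with Player I moving first.
- T: Column compares 2, 16, 17 and picks R; Player I would get 18.
- M: Column compares 7, 8, 4 and picks C; Player I would get 5.
- B: Column compares 7, 15, 6 and picks C; Player I would get 13.
Maximizing over 18, 5, 13, Player I chooses T. Subgame-perfect outcome: (T, R) with payoffs (18, 17).
For the simultaneous game, intersect best replies.
Player I's best replies: L→T; C→B; R→B.
Column's best replies: T→R; M→C; B→C.
The unique mutual best reply is (B, C), giving (13, 15).
Sequential outcome (T, R) differs from the Nash profile (B, C).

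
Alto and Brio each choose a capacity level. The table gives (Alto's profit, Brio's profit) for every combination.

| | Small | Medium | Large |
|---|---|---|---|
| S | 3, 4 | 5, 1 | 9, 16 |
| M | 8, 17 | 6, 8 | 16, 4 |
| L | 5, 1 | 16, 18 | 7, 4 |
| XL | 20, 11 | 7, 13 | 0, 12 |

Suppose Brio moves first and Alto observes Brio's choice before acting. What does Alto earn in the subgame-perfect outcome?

Work backward from Alto's decision.
- Small → Alto plays XL (best of 3, 8, 5, 20); Brio gets 11.
- Medium → Alto plays L (best of 5, 6, 16, 7); Brio gets 18.
- Large → Alto plays M (best of 9, 16, 7, 0); Brio gets 4.
Maximizing over 11, 18, 4, Brio chooses Medium. Subgame-perfect outcome: (L, Medium) with payoffs (16, 18).

16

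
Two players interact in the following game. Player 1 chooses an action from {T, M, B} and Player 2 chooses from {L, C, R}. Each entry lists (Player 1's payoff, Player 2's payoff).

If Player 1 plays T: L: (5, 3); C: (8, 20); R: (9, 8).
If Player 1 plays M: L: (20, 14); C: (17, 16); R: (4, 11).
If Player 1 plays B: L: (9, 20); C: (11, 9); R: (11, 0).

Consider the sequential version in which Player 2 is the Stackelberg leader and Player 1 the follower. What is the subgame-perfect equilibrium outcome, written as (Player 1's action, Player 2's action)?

Backward induction with Player 2 moving first.
- L: BR = M, leader payoff 14.
- C: BR = M, leader payoff 16.
- R: BR = B, leader payoff 0.
Among 14, 16, 0, the best is 16 at C. Subgame-perfect outcome: (M, C) with payoffs (17, 16).

(M, C)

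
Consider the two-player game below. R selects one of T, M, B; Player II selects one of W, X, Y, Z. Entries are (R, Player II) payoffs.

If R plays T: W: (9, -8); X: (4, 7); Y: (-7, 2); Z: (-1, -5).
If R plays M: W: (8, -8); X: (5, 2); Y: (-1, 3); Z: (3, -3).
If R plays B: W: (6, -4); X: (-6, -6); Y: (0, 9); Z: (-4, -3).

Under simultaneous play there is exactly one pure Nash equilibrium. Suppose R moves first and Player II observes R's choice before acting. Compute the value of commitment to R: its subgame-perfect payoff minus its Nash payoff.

Backward induction with R moving first.
- T → Player II plays X (best of -8, 7, 2, -5); R gets 4.
- M → Player II plays Y (best of -8, 2, 3, -3); R gets -1.
- B → Player II plays Y (best of -4, -6, 9, -3); R gets 0.
R's induced payoffs are 4, -1, 0, so R commits to T. Subgame-perfect outcome: (T, X) with payoffs (4, 7).
For the simultaneous game, intersect best replies.
R's best replies: W→T; X→M; Y→B; Z→M.
Player II's best replies: T→X; M→Y; B→Y.
Only (B, Y) has each player best-responding; Nash payoffs (0, 9).
R's commitment gain: 4 − 0 = 4.

4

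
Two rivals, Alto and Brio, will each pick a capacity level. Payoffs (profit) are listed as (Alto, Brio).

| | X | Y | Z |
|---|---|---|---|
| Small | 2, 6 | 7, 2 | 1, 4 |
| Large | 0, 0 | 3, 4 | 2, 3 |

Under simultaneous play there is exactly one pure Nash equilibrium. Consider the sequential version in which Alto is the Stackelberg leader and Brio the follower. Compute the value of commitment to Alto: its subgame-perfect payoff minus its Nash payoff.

Brio best-responds to each possible Alto move:
- Small: Brio compares 6, 2, 4 and picks X; Alto would get 2.
- Large: Brio compares 0, 4, 3 and picks Y; Alto would get 3.
Among 2, 3, the best is 3 at Large. Subgame-perfect outcome: (Large, Y) with payoffs (3, 4).
Under simultaneous play:
Alto's best replies: X→Small; Y→Small; Z→Large.
Brio's best replies: Small→X; Large→Y.
The unique mutual best reply is (Small, X), giving (2, 6).
Alto's commitment gain: 3 − 2 = 1.

1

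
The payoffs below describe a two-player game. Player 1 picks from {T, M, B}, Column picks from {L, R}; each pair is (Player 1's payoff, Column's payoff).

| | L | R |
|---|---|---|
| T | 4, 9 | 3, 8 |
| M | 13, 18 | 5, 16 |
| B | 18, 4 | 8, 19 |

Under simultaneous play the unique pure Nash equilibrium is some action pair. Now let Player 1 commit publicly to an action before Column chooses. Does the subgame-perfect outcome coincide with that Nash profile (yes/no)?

Work backward from Column's decision.
- T: Column compares 9, 8 and picks L; Player 1 would get 4.
- M: Column compares 18, 16 and picks L; Player 1 would get 13.
- B: Column compares 4, 19 and picks R; Player 1 would get 8.
Among 4, 13, 8, the best is 13 at M. Subgame-perfect outcome: (M, L) with payoffs (13, 18).
Under simultaneous play:
Player 1's best replies: L→B; R→B.
Column's best replies: T→L; M→L; B→R.
Only (B, R) has each player best-responding; Nash payoffs (8, 19).
Sequential outcome (M, L) differs from the Nash profile (B, R).

no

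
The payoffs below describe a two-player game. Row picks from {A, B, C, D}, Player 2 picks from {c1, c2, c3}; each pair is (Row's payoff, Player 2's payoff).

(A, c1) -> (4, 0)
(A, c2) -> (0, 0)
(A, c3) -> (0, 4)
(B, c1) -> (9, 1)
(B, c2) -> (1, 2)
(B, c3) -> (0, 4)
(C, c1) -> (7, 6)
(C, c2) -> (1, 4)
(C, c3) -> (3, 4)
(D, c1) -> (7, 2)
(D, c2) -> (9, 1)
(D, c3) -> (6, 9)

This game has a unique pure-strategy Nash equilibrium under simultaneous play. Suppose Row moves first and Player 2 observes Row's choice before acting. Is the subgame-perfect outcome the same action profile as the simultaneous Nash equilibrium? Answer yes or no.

Solve by backward induction (Row leads).
- A: BR = c3, leader payoff 0.
- B: BR = c3, leader payoff 0.
- C: BR = c1, leader payoff 7.
- D: BR = c3, leader payoff 6.
Row's induced payoffs are 0, 0, 7, 6, so Row commits to C. Subgame-perfect outcome: (C, c1) with payoffs (7, 6).
Under simultaneous play:
Row's best replies: c1→B; c2→D; c3→D.
Player 2's best replies: A→c3; B→c3; C→c1; D→c3.
Only (D, c3) has each player best-responding; Nash payoffs (6, 9).
Sequential outcome (C, c1) differs from the Nash profile (D, c3).

no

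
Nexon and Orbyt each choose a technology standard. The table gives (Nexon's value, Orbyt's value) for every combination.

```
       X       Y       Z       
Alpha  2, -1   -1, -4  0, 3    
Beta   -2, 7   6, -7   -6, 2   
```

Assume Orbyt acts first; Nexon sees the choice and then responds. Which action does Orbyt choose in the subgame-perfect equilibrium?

Nexon best-responds to each possible Orbyt move:
- X: Nexon compares 2, -2 and picks Alpha; Orbyt would get -1.
- Y: Nexon compares -1, 6 and picks Beta; Orbyt would get -7.
- Z: Nexon compares 0, -6 and picks Alpha; Orbyt would get 3.
Orbyt's induced payoffs are -1, -7, 3, so Orbyt commits to Z. Subgame-perfect outcome: (Alpha, Z) with payoffs (0, 3).

Z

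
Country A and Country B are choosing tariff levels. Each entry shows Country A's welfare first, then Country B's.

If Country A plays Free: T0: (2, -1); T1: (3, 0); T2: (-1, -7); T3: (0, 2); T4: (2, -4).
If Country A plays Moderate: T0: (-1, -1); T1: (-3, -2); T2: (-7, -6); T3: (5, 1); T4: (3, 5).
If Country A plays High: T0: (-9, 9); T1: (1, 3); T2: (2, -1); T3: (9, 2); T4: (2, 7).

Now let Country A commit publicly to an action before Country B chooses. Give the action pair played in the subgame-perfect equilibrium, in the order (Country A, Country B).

Country B best-responds to each possible Country A move:
- Free: BR = T3, leader payoff 0.
- Moderate: BR = T4, leader payoff 3.
- High: BR = T0, leader payoff -9.
Country A's induced payoffs are 0, 3, -9, so Country A commits to Moderate. Subgame-perfect outcome: (Moderate, T4) with payoffs (3, 5).

(Moderate, T4)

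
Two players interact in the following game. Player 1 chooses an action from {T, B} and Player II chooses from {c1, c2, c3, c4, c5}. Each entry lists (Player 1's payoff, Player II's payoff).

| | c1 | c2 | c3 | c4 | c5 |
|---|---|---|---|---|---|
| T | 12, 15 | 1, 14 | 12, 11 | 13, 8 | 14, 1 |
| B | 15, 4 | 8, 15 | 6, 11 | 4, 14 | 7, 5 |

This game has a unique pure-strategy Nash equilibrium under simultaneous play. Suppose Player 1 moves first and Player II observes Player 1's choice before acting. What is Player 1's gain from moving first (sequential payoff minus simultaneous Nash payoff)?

4

Solve by backward induction (Player 1 leads).
- T → Player II plays c1 (best of 15, 14, 11, 8, 1); Player 1 gets 12.
- B → Player II plays c2 (best of 4, 15, 11, 14, 5); Player 1 gets 8.
Maximizing over 12, 8, Player 1 chooses T. Subgame-perfect outcome: (T, c1) with payoffs (12, 15).
Now find the simultaneous Nash equilibrium.
Player 1's best replies: c1→B; c2→B; c3→T; c4→T; c5→T.
Player II's best replies: T→c1; B→c2.
Only (B, c2) has each player best-responding; Nash payoffs (8, 15).
Player 1's commitment gain: 12 − 8 = 4.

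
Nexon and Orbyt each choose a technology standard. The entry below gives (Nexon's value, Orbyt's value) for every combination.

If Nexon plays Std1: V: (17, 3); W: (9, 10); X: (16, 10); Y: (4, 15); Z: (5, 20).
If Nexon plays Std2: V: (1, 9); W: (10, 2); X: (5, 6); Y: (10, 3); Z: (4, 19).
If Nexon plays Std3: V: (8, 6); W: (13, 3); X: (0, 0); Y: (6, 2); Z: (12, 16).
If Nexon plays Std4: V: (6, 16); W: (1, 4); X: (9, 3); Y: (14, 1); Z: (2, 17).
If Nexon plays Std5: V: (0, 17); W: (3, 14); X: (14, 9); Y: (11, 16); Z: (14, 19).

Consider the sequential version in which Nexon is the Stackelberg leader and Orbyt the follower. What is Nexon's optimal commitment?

Std5

Work backward from Orbyt's decision.
- Std1: Orbyt compares 3, 10, 10, 15, 20 and picks Z; Nexon would get 5.
- Std2: Orbyt compares 9, 2, 6, 3, 19 and picks Z; Nexon would get 4.
- Std3: Orbyt compares 6, 3, 0, 2, 16 and picks Z; Nexon would get 12.
- Std4: Orbyt compares 16, 4, 3, 1, 17 and picks Z; Nexon would get 2.
- Std5: Orbyt compares 17, 14, 9, 16, 19 and picks Z; Nexon would get 14.
Maximizing over 5, 4, 12, 2, 14, Nexon chooses Std5. Subgame-perfect outcome: (Std5, Z) with payoffs (14, 19).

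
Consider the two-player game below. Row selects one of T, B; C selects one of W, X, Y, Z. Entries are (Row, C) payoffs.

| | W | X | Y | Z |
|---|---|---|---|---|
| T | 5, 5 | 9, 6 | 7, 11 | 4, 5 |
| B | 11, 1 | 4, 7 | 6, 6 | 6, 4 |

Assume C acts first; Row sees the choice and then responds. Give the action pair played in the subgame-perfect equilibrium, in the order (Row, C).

Backward induction with C moving first.
- W: Row compares 5, 11 and picks B; C would get 1.
- X: Row compares 9, 4 and picks T; C would get 6.
- Y: Row compares 7, 6 and picks T; C would get 11.
- Z: Row compares 4, 6 and picks B; C would get 4.
Maximizing over 1, 6, 11, 4, C chooses Y. Subgame-perfect outcome: (T, Y) with payoffs (7, 11).

(T, Y)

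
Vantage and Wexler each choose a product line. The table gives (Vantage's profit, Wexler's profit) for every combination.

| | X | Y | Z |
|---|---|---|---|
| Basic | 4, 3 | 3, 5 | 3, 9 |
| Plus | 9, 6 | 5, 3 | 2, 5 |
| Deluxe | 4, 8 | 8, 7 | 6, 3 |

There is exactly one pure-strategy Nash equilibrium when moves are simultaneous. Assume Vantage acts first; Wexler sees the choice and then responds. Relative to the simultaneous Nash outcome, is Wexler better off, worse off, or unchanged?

Solve by backward induction (Vantage leads).
- Basic: BR = Z, leader payoff 3.
- Plus: BR = X, leader payoff 9.
- Deluxe: BR = X, leader payoff 4.
Among 3, 9, 4, the best is 9 at Plus. Subgame-perfect outcome: (Plus, X) with payoffs (9, 6).
Now find the simultaneous Nash equilibrium.
Vantage's best replies: X→Plus; Y→Deluxe; Z→Deluxe.
Wexler's best replies: Basic→Z; Plus→X; Deluxe→X.
Only (Plus, X) has each player best-responding; Nash payoffs (9, 6).
Wexler earns 6 sequentially versus 6 at the Nash outcome: unchanged.

unchanged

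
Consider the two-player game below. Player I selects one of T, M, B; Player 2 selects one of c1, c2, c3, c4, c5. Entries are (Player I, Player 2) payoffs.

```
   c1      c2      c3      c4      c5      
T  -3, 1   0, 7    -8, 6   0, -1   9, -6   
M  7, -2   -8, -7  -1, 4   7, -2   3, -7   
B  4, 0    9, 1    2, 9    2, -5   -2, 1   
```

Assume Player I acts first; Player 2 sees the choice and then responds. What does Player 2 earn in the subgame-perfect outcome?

Player 2 best-responds to each possible Player I move:
- T: BR = c2, leader payoff 0.
- M: BR = c3, leader payoff -1.
- B: BR = c3, leader payoff 2.
Maximizing over 0, -1, 2, Player I chooses B. Subgame-perfect outcome: (B, c3) with payoffs (2, 9).

9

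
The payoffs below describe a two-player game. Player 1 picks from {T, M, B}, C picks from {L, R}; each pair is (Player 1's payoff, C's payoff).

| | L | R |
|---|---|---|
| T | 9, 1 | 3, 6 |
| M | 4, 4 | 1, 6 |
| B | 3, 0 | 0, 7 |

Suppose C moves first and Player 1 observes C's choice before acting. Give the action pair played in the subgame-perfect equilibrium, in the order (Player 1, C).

Work backward from Player 1's decision.
- L: BR = T, leader payoff 1.
- R: BR = T, leader payoff 6.
Among 1, 6, the best is 6 at R. Subgame-perfect outcome: (T, R) with payoffs (3, 6).

(T, R)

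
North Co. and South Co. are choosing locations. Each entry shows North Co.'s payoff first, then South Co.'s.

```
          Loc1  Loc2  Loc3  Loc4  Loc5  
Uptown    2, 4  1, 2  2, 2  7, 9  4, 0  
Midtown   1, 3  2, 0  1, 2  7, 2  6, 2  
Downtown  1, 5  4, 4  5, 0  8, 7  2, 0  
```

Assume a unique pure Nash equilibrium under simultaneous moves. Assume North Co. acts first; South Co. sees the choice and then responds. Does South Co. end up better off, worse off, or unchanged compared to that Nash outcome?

Work backward from South Co.'s decision.
- Uptown: BR = Loc4, leader payoff 7.
- Midtown: BR = Loc1, leader payoff 1.
- Downtown: BR = Loc4, leader payoff 8.
Among 7, 1, 8, the best is 8 at Downtown. Subgame-perfect outcome: (Downtown, Loc4) with payoffs (8, 7).
For the simultaneous game, intersect best replies.
North Co.'s best replies: Loc1→Uptown; Loc2→Downtown; Loc3→Downtown; Loc4→Downtown; Loc5→Midtown.
South Co.'s best replies: Uptown→Loc4; Midtown→Loc1; Downtown→Loc4.
The unique mutual best reply is (Downtown, Loc4), giving (8, 7).
South Co. earns 7 sequentially versus 7 at the Nash outcome: unchanged.

unchanged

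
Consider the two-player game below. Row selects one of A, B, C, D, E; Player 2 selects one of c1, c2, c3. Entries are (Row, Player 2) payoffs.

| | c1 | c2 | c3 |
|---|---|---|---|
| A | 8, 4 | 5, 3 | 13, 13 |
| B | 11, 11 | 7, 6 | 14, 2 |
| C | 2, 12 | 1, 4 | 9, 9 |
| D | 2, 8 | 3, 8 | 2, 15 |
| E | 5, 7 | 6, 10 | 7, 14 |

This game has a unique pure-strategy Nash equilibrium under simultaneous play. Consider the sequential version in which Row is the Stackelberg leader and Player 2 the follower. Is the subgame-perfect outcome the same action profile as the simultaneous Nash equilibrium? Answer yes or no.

no

Solve by backward induction (Row leads).
- A: Player 2 compares 4, 3, 13 and picks c3; Row would get 13.
- B: Player 2 compares 11, 6, 2 and picks c1; Row would get 11.
- C: Player 2 compares 12, 4, 9 and picks c1; Row would get 2.
- D: Player 2 compares 8, 8, 15 and picks c3; Row would get 2.
- E: Player 2 compares 7, 10, 14 and picks c3; Row would get 7.
Maximizing over 13, 11, 2, 2, 7, Row chooses A. Subgame-perfect outcome: (A, c3) with payoffs (13, 13).
Under simultaneous play:
Row's best replies: c1→B; c2→B; c3→B.
Player 2's best replies: A→c3; B→c1; C→c1; D→c3; E→c3.
The unique mutual best reply is (B, c1), giving (11, 11).
Sequential outcome (A, c3) differs from the Nash profile (B, c1).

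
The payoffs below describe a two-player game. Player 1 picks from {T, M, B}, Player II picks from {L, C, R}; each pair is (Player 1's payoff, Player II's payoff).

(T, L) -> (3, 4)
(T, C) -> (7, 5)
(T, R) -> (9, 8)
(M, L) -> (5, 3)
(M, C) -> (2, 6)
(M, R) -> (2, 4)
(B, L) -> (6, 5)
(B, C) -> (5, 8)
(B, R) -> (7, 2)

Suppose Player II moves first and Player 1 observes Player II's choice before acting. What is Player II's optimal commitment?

R

Solve by backward induction (Player II leads).
- L: BR = B, leader payoff 5.
- C: BR = T, leader payoff 5.
- R: BR = T, leader payoff 8.
Maximizing over 5, 5, 8, Player II chooses R. Subgame-perfect outcome: (T, R) with payoffs (9, 8).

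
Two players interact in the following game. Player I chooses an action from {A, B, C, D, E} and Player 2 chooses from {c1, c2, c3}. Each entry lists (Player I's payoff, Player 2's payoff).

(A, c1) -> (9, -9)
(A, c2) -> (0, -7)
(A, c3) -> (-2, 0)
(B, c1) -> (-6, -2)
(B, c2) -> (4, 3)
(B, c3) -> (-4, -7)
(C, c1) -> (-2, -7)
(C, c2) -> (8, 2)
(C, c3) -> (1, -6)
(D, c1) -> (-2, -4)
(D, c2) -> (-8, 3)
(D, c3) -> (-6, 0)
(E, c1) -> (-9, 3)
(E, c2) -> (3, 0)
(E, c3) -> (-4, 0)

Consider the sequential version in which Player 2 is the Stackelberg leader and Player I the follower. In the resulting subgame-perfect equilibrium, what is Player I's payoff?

Work backward from Player I's decision.
- c1: Player I compares 9, -6, -2, -2, -9 and picks A; Player 2 would get -9.
- c2: Player I compares 0, 4, 8, -8, 3 and picks C; Player 2 would get 2.
- c3: Player I compares -2, -4, 1, -6, -4 and picks C; Player 2 would get -6.
Player 2's induced payoffs are -9, 2, -6, so Player 2 commits to c2. Subgame-perfect outcome: (C, c2) with payoffs (8, 2).

8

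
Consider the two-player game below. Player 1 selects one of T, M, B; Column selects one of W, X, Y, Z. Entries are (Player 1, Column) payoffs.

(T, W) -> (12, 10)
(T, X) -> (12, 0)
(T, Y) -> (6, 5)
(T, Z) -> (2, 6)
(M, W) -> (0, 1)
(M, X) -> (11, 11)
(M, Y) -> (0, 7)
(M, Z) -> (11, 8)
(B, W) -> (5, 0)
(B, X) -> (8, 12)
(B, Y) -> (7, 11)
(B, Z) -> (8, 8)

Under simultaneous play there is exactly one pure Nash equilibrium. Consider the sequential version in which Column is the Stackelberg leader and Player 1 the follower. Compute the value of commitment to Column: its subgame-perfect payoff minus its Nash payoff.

1

Solve by backward induction (Column leads).
- W: Player 1 compares 12, 0, 5 and picks T; Column would get 10.
- X: Player 1 compares 12, 11, 8 and picks T; Column would get 0.
- Y: Player 1 compares 6, 0, 7 and picks B; Column would get 11.
- Z: Player 1 compares 2, 11, 8 and picks M; Column would get 8.
Among 10, 0, 11, 8, the best is 11 at Y. Subgame-perfect outcome: (B, Y) with payoffs (7, 11).
For the simultaneous game, intersect best replies.
Player 1's best replies: W→T; X→T; Y→B; Z→M.
Column's best replies: T→W; M→X; B→X.
Only (T, W) has each player best-responding; Nash payoffs (12, 10).
Column's commitment gain: 11 − 10 = 1.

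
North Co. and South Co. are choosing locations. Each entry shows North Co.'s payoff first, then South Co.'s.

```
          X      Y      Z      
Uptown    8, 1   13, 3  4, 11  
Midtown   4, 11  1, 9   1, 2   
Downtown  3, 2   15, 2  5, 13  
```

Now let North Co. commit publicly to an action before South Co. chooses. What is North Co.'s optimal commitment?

South Co. best-responds to each possible North Co. move:
- Uptown: South Co. compares 1, 3, 11 and picks Z; North Co. would get 4.
- Midtown: South Co. compares 11, 9, 2 and picks X; North Co. would get 4.
- Downtown: South Co. compares 2, 2, 13 and picks Z; North Co. would get 5.
Maximizing over 4, 4, 5, North Co. chooses Downtown. Subgame-perfect outcome: (Downtown, Z) with payoffs (5, 13).

Downtown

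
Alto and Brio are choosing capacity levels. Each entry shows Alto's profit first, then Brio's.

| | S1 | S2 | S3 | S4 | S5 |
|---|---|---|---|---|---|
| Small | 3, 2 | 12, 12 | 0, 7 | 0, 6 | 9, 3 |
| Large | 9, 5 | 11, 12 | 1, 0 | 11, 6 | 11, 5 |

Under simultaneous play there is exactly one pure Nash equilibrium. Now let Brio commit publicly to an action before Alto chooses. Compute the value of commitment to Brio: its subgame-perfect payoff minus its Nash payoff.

Work backward from Alto's decision.
- S1: Alto compares 3, 9 and picks Large; Brio would get 5.
- S2: Alto compares 12, 11 and picks Small; Brio would get 12.
- S3: Alto compares 0, 1 and picks Large; Brio would get 0.
- S4: Alto compares 0, 11 and picks Large; Brio would get 6.
- S5: Alto compares 9, 11 and picks Large; Brio would get 5.
Maximizing over 5, 12, 0, 6, 5, Brio chooses S2. Subgame-perfect outcome: (Small, S2) with payoffs (12, 12).
For the simultaneous game, intersect best replies.
Alto's best replies: S1→Large; S2→Small; S3→Large; S4→Large; S5→Large.
Brio's best replies: Small→S2; Large→S2.
The unique mutual best reply is (Small, S2), giving (12, 12).
Brio's commitment gain: 12 − 12 = 0.

0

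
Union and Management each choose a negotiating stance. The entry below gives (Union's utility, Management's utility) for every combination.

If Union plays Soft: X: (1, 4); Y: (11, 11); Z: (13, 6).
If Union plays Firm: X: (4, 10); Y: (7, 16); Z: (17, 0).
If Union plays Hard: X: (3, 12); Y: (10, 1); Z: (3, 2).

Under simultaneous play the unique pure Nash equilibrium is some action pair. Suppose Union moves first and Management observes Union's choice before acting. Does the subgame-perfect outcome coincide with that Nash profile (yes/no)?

Solve by backward induction (Union leads).
- Soft: BR = Y, leader payoff 11.
- Firm: BR = Y, leader payoff 7.
- Hard: BR = X, leader payoff 3.
Among 11, 7, 3, the best is 11 at Soft. Subgame-perfect outcome: (Soft, Y) with payoffs (11, 11).
Under simultaneous play:
Union's best replies: X→Firm; Y→Soft; Z→Firm.
Management's best replies: Soft→Y; Firm→Y; Hard→X.
Only (Soft, Y) has each player best-responding; Nash payoffs (11, 11).
Sequential outcome (Soft, Y) coincides with the Nash profile (Soft, Y).

yes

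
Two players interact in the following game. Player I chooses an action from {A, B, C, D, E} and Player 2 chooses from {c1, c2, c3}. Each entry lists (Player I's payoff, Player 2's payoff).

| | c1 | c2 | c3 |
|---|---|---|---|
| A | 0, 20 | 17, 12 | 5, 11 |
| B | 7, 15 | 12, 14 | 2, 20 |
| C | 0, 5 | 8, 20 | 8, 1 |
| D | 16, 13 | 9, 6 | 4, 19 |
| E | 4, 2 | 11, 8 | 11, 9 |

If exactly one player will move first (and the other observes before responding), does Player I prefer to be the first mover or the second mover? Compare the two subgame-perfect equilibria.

If Player I leads: Player 2's best replies are A→c1, B→c3, C→c2, D→c3, E→c3; Player I's induced payoffs 0, 2, 8, 4, 11; outcome (E, c3), payoffs (11, 9).
If Player 2 leads: Player I's best replies are c1→D, c2→A, c3→E; Player 2's induced payoffs 13, 12, 9; outcome (D, c1), payoffs (16, 13).
Player I gets 11 moving first and 16 moving second, so Player I prefers to move second.

second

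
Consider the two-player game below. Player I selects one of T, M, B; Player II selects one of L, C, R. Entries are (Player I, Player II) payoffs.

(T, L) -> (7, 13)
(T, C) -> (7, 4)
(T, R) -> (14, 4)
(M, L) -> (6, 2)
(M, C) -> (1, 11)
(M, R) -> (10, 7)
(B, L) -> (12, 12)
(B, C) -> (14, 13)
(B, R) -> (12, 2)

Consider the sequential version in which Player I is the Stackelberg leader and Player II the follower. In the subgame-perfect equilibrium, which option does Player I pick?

B

Work backward from Player II's decision.
- T: BR = L, leader payoff 7.
- M: BR = C, leader payoff 1.
- B: BR = C, leader payoff 14.
Player I's induced payoffs are 7, 1, 14, so Player I commits to B. Subgame-perfect outcome: (B, C) with payoffs (14, 13).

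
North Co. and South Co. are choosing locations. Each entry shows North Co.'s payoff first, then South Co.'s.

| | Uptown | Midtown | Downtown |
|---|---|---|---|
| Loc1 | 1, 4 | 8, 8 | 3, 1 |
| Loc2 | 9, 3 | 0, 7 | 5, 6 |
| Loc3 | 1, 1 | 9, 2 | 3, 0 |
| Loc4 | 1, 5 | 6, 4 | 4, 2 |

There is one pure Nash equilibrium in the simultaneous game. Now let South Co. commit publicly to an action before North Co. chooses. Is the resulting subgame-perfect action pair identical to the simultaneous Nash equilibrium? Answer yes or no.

North Co. best-responds to each possible South Co. move:
- Uptown: North Co. compares 1, 9, 1, 1 and picks Loc2; South Co. would get 3.
- Midtown: North Co. compares 8, 0, 9, 6 and picks Loc3; South Co. would get 2.
- Downtown: North Co. compares 3, 5, 3, 4 and picks Loc2; South Co. would get 6.
South Co.'s induced payoffs are 3, 2, 6, so South Co. commits to Downtown. Subgame-perfect outcome: (Loc2, Downtown) with payoffs (5, 6).
Under simultaneous play:
North Co.'s best replies: Uptown→Loc2; Midtown→Loc3; Downtown→Loc2.
South Co.'s best replies: Loc1→Midtown; Loc2→Midtown; Loc3→Midtown; Loc4→Uptown.
Only (Loc3, Midtown) has each player best-responding; Nash payoffs (9, 2).
Sequential outcome (Loc2, Downtown) differs from the Nash profile (Loc3, Midtown).

no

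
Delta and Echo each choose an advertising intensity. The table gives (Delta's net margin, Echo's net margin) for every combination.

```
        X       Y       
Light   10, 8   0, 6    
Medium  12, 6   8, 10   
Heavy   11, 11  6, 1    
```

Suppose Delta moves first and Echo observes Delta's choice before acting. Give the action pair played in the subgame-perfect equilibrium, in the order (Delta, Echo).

(Heavy, X)

Backward induction with Delta moving first.
- Light → Echo plays X (best of 8, 6); Delta gets 10.
- Medium → Echo plays Y (best of 6, 10); Delta gets 8.
- Heavy → Echo plays X (best of 11, 1); Delta gets 11.
Among 10, 8, 11, the best is 11 at Heavy. Subgame-perfect outcome: (Heavy, X) with payoffs (11, 11).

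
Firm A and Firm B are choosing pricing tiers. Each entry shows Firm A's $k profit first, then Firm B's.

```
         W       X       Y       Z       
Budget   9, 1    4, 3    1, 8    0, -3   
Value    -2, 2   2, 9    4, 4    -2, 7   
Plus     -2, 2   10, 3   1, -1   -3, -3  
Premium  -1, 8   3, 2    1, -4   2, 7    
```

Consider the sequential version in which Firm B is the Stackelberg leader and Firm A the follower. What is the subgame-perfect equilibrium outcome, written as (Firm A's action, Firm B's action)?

Backward induction with Firm B moving first.
- W: Firm A compares 9, -2, -2, -1 and picks Budget; Firm B would get 1.
- X: Firm A compares 4, 2, 10, 3 and picks Plus; Firm B would get 3.
- Y: Firm A compares 1, 4, 1, 1 and picks Value; Firm B would get 4.
- Z: Firm A compares 0, -2, -3, 2 and picks Premium; Firm B would get 7.
Among 1, 3, 4, 7, the best is 7 at Z. Subgame-perfect outcome: (Premium, Z) with payoffs (2, 7).

(Premium, Z)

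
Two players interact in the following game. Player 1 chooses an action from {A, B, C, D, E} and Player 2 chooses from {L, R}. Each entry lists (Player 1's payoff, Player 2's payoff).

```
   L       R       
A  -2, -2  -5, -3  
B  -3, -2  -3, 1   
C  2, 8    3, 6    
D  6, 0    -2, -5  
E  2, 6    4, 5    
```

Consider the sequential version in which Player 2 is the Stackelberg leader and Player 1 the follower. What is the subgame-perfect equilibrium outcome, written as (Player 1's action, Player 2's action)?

(E, R)

Backward induction with Player 2 moving first.
- L → Player 1 plays D (best of -2, -3, 2, 6, 2); Player 2 gets 0.
- R → Player 1 plays E (best of -5, -3, 3, -2, 4); Player 2 gets 5.
Maximizing over 0, 5, Player 2 chooses R. Subgame-perfect outcome: (E, R) with payoffs (4, 5).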